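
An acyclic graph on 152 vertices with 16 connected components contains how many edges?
136 (Each of the 16 component trees on V_i vertices has V_i - 1 edges; summing gives V - C = 152 - 16 = 136)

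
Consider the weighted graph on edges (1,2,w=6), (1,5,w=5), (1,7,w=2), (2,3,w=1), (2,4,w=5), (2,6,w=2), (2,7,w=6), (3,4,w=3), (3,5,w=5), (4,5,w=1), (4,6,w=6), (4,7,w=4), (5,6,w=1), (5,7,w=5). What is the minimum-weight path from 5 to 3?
4 (path: 5 -> 4 -> 3; weights 1 + 3 = 4)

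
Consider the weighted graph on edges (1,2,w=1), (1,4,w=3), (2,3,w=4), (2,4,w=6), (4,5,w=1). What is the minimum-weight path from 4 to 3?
8 (path: 4 -> 1 -> 2 -> 3; weights 3 + 1 + 4 = 8)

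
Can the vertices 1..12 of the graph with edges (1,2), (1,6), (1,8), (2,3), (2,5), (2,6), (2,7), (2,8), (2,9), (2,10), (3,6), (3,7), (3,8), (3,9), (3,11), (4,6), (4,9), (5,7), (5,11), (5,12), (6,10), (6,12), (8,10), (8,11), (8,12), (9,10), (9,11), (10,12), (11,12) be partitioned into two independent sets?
No (odd cycle of length 3: 2 -> 1 -> 6 -> 2)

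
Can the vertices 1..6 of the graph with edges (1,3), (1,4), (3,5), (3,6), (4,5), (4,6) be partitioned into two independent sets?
Yes. Partition: {1, 2, 5, 6}, {3, 4}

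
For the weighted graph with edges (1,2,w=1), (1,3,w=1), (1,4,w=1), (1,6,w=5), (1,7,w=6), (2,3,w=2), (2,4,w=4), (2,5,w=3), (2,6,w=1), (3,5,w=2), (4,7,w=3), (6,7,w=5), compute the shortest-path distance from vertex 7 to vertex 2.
5 (path: 7 -> 4 -> 1 -> 2; weights 3 + 1 + 1 = 5)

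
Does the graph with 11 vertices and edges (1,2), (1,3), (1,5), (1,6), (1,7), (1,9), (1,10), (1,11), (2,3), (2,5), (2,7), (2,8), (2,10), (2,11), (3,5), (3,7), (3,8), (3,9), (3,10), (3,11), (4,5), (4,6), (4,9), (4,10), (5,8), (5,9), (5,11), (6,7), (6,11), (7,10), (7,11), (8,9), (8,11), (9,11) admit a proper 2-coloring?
No (odd cycle of length 3: 7 -> 1 -> 10 -> 7)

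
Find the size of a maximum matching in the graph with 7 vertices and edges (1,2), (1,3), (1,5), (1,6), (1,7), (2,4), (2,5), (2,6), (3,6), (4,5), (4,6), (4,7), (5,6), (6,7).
3 (matching: (1,7), (2,5), (3,6); upper bound floor(n/2) = floor(7/2) = 3)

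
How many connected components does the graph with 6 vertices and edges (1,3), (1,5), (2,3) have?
3 (components: {1, 2, 3, 5}, {4}, {6})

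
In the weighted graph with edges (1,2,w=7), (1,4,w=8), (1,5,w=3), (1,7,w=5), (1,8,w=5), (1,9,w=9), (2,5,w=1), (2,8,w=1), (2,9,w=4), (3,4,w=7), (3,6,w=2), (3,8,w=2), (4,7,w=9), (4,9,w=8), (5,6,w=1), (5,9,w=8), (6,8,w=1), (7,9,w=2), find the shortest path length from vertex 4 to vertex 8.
9 (path: 4 -> 3 -> 8; weights 7 + 2 = 9)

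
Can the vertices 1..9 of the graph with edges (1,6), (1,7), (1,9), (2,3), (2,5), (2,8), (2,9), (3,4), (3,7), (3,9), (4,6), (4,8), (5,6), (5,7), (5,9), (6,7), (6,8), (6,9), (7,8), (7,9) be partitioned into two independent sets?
No (odd cycle of length 3: 6 -> 1 -> 7 -> 6)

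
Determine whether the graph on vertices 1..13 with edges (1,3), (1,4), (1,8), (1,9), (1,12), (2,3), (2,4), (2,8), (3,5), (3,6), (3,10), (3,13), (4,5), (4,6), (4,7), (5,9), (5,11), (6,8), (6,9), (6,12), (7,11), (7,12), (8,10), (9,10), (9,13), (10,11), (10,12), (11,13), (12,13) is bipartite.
Yes. Partition: {1, 2, 5, 6, 7, 10, 13}, {3, 4, 8, 9, 11, 12}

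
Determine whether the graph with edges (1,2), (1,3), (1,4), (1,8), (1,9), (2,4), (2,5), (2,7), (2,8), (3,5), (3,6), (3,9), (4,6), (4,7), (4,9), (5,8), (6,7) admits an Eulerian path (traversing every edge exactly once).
No (8 vertices have odd degree: {1, 2, 4, 5, 6, 7, 8, 9}; Eulerian path requires 0 or 2)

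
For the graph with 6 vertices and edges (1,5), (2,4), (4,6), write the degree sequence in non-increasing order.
[2, 1, 1, 1, 1, 0] (degrees: deg(1)=1, deg(2)=1, deg(3)=0, deg(4)=2, deg(5)=1, deg(6)=1)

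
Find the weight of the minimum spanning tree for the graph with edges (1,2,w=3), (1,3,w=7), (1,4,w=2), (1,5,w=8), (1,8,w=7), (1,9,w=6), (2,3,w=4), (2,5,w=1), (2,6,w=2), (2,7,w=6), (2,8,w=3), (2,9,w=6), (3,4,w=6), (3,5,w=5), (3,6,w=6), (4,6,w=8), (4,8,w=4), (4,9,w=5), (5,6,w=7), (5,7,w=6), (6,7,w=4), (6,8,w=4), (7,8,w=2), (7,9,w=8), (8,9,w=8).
22 (MST edges: (1,2,w=3), (1,4,w=2), (2,3,w=4), (2,5,w=1), (2,6,w=2), (2,8,w=3), (4,9,w=5), (7,8,w=2); sum of weights 3 + 2 + 4 + 1 + 2 + 3 + 5 + 2 = 22)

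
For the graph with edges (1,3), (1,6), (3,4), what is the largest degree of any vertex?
2 (attained at vertices 1, 3)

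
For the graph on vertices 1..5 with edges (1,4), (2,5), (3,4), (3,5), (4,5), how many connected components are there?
1 (components: {1, 2, 3, 4, 5})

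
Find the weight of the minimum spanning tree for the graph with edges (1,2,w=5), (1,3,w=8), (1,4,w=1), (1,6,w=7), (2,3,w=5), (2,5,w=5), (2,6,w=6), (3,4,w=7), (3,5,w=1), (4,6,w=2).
14 (MST edges: (1,2,w=5), (1,4,w=1), (2,5,w=5), (3,5,w=1), (4,6,w=2); sum of weights 5 + 1 + 5 + 1 + 2 = 14)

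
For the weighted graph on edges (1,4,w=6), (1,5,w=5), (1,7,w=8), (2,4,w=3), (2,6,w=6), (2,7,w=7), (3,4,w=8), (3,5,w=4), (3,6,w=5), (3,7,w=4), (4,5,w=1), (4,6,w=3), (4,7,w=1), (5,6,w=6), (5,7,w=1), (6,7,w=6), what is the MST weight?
17 (MST edges: (1,5,w=5), (2,4,w=3), (3,7,w=4), (4,5,w=1), (4,6,w=3), (4,7,w=1); sum of weights 5 + 3 + 4 + 1 + 3 + 1 = 17)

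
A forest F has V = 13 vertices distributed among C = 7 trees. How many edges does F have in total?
6 (Each of the 7 component trees on V_i vertices has V_i - 1 edges; summing gives V - C = 13 - 7 = 6)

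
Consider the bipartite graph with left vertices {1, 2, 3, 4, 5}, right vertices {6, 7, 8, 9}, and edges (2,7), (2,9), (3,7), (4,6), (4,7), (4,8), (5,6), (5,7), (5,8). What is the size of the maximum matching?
4 (matching: (2,9), (3,7), (4,8), (5,6); upper bound min(|L|,|R|) = min(5,4) = 4)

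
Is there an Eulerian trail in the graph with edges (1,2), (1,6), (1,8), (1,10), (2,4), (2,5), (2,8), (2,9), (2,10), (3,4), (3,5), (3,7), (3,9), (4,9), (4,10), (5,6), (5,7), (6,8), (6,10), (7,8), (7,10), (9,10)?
Yes — and in fact it has an Eulerian circuit (the graph is connected and all 10 vertices have even degree)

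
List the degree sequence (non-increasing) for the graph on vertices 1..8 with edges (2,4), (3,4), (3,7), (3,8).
[3, 2, 1, 1, 1, 0, 0, 0] (degrees: deg(1)=0, deg(2)=1, deg(3)=3, deg(4)=2, deg(5)=0, deg(6)=0, deg(7)=1, deg(8)=1)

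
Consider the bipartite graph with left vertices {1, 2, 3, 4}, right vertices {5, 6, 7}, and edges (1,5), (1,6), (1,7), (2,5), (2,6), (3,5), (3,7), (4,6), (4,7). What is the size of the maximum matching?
3 (matching: (1,7), (2,6), (3,5); upper bound min(|L|,|R|) = min(4,3) = 3)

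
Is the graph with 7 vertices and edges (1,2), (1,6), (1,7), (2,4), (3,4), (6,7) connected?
No, it has 2 components: {1, 2, 3, 4, 6, 7}, {5}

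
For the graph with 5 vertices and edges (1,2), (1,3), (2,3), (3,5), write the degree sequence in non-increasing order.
[3, 2, 2, 1, 0] (degrees: deg(1)=2, deg(2)=2, deg(3)=3, deg(4)=0, deg(5)=1)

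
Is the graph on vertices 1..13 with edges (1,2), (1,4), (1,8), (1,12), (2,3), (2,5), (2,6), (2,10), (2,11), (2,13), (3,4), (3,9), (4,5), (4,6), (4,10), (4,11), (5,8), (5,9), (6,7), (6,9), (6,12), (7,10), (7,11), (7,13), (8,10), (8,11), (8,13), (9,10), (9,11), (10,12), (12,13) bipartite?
Yes. Partition: {1, 3, 5, 6, 10, 11, 13}, {2, 4, 7, 8, 9, 12}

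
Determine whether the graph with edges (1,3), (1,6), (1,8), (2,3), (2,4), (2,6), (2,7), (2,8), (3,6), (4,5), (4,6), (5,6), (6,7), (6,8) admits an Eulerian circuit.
No (6 vertices have odd degree: {1, 2, 3, 4, 6, 8}; Eulerian circuit requires 0)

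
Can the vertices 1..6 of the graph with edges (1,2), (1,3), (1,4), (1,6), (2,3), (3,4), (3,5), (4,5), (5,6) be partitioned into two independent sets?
No (odd cycle of length 3: 2 -> 1 -> 3 -> 2)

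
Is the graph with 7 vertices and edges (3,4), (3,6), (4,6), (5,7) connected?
No, it has 4 components: {1}, {2}, {3, 4, 6}, {5, 7}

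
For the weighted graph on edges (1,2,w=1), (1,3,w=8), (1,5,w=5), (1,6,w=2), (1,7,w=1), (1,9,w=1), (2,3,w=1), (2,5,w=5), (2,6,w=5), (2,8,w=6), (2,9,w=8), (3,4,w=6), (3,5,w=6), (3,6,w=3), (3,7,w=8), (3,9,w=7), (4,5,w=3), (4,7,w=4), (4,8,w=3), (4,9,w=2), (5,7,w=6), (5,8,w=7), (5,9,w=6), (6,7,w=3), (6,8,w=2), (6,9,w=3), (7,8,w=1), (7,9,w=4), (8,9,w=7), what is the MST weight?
12 (MST edges: (1,2,w=1), (1,6,w=2), (1,7,w=1), (1,9,w=1), (2,3,w=1), (4,5,w=3), (4,9,w=2), (7,8,w=1); sum of weights 1 + 2 + 1 + 1 + 1 + 3 + 2 + 1 = 12)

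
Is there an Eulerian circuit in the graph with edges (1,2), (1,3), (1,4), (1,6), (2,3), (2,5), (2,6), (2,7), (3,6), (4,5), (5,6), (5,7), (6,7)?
No (4 vertices have odd degree: {2, 3, 6, 7}; Eulerian circuit requires 0)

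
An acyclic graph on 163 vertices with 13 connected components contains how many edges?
150 (Each of the 13 component trees on V_i vertices has V_i - 1 edges; summing gives V - C = 163 - 13 = 150)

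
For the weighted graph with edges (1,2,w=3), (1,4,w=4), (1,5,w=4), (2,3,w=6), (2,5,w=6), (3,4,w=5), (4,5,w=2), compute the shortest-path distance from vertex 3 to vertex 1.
9 (path: 3 -> 4 -> 1; weights 5 + 4 = 9)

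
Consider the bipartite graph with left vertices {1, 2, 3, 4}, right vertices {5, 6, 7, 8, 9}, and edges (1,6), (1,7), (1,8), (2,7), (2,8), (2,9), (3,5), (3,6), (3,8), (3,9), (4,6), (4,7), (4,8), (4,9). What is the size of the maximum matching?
4 (matching: (1,8), (2,9), (3,6), (4,7); upper bound min(|L|,|R|) = min(4,5) = 4)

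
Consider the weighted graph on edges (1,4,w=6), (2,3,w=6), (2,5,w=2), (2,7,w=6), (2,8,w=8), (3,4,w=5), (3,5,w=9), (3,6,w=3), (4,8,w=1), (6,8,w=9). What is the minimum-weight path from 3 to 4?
5 (path: 3 -> 4; weights 5 = 5)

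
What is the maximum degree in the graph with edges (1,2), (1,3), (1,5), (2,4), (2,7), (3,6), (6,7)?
3 (attained at vertices 1, 2)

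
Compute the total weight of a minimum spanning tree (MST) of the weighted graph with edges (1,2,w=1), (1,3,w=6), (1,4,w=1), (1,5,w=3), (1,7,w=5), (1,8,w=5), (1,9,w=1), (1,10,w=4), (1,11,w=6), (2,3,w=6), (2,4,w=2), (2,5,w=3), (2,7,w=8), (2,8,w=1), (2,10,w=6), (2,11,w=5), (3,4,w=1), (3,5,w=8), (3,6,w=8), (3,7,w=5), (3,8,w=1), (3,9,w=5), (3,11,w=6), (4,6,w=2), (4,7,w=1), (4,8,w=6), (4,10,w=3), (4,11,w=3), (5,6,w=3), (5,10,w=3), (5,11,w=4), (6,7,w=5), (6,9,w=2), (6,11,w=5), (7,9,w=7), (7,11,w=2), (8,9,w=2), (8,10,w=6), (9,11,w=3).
16 (MST edges: (1,2,w=1), (1,4,w=1), (1,5,w=3), (1,9,w=1), (2,8,w=1), (3,4,w=1), (4,6,w=2), (4,7,w=1), (4,10,w=3), (7,11,w=2); sum of weights 1 + 1 + 3 + 1 + 1 + 1 + 2 + 1 + 3 + 2 = 16)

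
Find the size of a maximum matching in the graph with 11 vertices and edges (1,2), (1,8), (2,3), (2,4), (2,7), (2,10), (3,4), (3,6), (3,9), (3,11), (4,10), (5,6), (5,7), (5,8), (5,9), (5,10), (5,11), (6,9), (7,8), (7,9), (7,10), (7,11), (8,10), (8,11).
5 (matching: (2,7), (3,6), (4,10), (5,9), (8,11); upper bound floor(n/2) = floor(11/2) = 5)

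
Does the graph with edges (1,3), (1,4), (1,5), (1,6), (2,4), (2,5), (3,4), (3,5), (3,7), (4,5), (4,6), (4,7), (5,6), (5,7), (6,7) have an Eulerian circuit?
Yes (the graph is connected and all 7 vertices have even degree)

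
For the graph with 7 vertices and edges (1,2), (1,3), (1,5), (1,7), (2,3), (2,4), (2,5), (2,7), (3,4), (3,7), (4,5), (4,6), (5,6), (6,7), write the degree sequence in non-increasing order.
[5, 4, 4, 4, 4, 4, 3] (degrees: deg(1)=4, deg(2)=5, deg(3)=4, deg(4)=4, deg(5)=4, deg(6)=3, deg(7)=4)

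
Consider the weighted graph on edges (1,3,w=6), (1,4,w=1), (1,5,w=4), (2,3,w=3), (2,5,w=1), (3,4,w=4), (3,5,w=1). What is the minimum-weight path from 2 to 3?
2 (path: 2 -> 5 -> 3; weights 1 + 1 = 2)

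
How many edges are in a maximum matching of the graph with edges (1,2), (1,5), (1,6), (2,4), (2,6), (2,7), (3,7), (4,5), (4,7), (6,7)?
3 (matching: (1,6), (3,7), (4,5); upper bound floor(n/2) = floor(7/2) = 3)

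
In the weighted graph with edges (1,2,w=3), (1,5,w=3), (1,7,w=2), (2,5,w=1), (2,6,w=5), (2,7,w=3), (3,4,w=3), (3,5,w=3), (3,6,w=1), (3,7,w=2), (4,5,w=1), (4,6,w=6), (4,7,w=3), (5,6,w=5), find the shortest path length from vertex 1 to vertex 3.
4 (path: 1 -> 7 -> 3; weights 2 + 2 = 4)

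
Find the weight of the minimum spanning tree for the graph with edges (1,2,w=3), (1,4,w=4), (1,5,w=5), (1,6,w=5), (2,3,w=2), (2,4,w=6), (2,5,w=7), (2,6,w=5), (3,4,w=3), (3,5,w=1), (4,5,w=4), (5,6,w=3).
12 (MST edges: (1,2,w=3), (2,3,w=2), (3,4,w=3), (3,5,w=1), (5,6,w=3); sum of weights 3 + 2 + 3 + 1 + 3 = 12)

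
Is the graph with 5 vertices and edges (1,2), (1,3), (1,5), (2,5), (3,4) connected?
Yes (BFS from 1 visits [1, 2, 3, 5, 4] — all 5 vertices reached)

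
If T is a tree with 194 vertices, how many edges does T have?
193 (A tree on V vertices has V - 1 edges, so 194 - 1 = 193)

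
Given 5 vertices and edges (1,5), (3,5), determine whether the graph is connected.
No, it has 3 components: {1, 3, 5}, {2}, {4}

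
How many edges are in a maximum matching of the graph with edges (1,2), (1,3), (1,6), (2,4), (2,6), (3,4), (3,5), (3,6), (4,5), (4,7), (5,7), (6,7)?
3 (matching: (1,6), (3,5), (4,7); upper bound floor(n/2) = floor(7/2) = 3)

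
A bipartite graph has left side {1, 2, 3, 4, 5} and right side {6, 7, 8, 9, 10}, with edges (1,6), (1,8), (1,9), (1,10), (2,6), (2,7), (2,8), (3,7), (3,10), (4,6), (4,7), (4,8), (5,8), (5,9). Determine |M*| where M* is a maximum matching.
5 (matching: (1,10), (2,8), (3,7), (4,6), (5,9); upper bound min(|L|,|R|) = min(5,5) = 5)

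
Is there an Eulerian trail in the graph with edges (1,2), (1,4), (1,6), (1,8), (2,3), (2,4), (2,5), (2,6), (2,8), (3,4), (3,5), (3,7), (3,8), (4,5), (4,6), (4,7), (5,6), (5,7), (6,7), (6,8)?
Yes (the graph is connected and exactly 2 vertices have odd degree: {3, 5}; any Eulerian path must start and end at those)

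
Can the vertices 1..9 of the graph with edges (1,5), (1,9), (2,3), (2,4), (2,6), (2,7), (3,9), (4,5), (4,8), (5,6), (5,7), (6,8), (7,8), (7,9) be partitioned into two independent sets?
Yes. Partition: {1, 3, 4, 6, 7}, {2, 5, 8, 9}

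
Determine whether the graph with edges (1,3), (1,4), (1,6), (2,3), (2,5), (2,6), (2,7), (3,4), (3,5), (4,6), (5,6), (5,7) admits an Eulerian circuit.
No (2 vertices have odd degree: {1, 4}; Eulerian circuit requires 0)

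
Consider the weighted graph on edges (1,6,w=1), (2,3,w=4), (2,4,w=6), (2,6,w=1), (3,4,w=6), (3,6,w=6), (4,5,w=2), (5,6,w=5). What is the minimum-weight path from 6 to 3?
5 (path: 6 -> 2 -> 3; weights 1 + 4 = 5)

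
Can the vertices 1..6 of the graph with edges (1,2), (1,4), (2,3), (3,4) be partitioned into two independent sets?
Yes. Partition: {1, 3, 5, 6}, {2, 4}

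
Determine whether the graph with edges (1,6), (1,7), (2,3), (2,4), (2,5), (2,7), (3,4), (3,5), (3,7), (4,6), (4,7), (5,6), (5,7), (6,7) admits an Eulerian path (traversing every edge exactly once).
Yes — and in fact it has an Eulerian circuit (the graph is connected and all 7 vertices have even degree)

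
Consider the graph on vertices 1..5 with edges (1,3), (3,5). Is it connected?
No, it has 3 components: {1, 3, 5}, {2}, {4}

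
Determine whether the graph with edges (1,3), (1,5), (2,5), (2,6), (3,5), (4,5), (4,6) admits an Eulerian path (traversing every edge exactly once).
Yes — and in fact it has an Eulerian circuit (the graph is connected and all 6 vertices have even degree)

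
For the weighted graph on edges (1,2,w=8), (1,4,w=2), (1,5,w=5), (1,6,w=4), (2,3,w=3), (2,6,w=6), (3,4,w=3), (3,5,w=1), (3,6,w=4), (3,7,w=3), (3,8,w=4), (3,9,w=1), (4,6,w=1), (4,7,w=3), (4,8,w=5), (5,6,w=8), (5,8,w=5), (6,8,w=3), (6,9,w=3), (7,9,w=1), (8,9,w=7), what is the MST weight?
15 (MST edges: (1,4,w=2), (2,3,w=3), (3,4,w=3), (3,5,w=1), (3,9,w=1), (4,6,w=1), (6,8,w=3), (7,9,w=1); sum of weights 2 + 3 + 3 + 1 + 1 + 1 + 3 + 1 = 15)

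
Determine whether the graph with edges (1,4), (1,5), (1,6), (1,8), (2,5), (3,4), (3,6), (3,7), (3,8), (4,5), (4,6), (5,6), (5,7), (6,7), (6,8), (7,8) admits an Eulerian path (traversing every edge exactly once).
Yes (the graph is connected and exactly 2 vertices have odd degree: {2, 5}; any Eulerian path must start and end at those)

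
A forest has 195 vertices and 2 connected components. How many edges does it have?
193 (Each of the 2 component trees on V_i vertices has V_i - 1 edges; summing gives V - C = 195 - 2 = 193)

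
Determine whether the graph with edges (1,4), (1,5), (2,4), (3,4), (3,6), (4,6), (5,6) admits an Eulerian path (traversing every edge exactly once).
Yes (the graph is connected and exactly 2 vertices have odd degree: {2, 6}; any Eulerian path must start and end at those)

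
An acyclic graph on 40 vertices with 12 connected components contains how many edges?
28 (Each of the 12 component trees on V_i vertices has V_i - 1 edges; summing gives V - C = 40 - 12 = 28)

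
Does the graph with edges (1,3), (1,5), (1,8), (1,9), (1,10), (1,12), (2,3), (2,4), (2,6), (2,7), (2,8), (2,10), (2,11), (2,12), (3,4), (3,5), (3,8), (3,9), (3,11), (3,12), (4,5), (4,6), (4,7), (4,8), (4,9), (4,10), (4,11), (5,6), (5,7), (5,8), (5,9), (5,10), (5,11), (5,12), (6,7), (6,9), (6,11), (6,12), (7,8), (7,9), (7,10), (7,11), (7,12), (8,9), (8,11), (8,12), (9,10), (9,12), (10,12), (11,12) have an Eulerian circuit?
No (6 vertices have odd degree: {4, 6, 7, 8, 9, 10}; Eulerian circuit requires 0)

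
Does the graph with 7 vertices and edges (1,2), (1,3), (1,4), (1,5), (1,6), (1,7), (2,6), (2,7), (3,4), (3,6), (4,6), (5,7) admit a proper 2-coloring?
No (odd cycle of length 3: 6 -> 1 -> 2 -> 6)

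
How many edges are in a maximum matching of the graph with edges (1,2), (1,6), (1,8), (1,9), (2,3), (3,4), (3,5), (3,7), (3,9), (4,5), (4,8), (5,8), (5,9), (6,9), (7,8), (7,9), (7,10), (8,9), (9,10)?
5 (matching: (1,2), (3,5), (4,8), (6,9), (7,10); upper bound floor(n/2) = floor(10/2) = 5)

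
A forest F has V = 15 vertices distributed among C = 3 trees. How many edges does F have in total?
12 (Each of the 3 component trees on V_i vertices has V_i - 1 edges; summing gives V - C = 15 - 3 = 12)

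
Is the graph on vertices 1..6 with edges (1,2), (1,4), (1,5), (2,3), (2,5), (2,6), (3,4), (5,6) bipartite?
No (odd cycle of length 3: 2 -> 1 -> 5 -> 2)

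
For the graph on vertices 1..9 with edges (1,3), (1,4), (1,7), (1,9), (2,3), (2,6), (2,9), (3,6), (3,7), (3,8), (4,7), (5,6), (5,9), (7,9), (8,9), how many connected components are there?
1 (components: {1, 2, 3, 4, 5, 6, 7, 8, 9})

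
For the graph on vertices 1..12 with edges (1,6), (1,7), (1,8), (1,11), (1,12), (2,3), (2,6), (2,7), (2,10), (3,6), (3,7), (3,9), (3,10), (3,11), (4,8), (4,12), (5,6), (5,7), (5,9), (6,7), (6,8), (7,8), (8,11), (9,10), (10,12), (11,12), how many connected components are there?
1 (components: {1, 2, 3, 4, 5, 6, 7, 8, 9, 10, 11, 12})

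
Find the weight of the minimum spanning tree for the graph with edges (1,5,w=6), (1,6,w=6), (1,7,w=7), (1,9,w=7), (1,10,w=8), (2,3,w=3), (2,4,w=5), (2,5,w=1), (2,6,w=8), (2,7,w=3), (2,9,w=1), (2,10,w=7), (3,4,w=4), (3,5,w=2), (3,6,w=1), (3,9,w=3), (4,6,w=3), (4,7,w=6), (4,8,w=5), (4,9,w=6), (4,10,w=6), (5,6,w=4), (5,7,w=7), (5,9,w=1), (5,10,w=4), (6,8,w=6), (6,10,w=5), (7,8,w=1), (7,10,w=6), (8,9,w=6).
22 (MST edges: (1,5,w=6), (2,5,w=1), (2,7,w=3), (2,9,w=1), (3,5,w=2), (3,6,w=1), (4,6,w=3), (5,10,w=4), (7,8,w=1); sum of weights 6 + 1 + 3 + 1 + 2 + 1 + 3 + 4 + 1 = 22)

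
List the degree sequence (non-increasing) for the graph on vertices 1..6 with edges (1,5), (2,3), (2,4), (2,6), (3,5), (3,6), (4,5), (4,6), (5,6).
[4, 4, 3, 3, 3, 1] (degrees: deg(1)=1, deg(2)=3, deg(3)=3, deg(4)=3, deg(5)=4, deg(6)=4)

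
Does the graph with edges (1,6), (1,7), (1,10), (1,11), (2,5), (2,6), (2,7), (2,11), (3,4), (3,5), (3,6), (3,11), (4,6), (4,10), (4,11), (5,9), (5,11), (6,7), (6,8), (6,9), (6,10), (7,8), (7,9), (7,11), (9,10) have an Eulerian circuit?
Yes (the graph is connected and all 11 vertices have even degree)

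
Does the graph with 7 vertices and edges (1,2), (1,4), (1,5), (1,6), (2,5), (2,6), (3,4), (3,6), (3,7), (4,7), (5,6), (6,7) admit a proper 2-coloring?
No (odd cycle of length 3: 5 -> 1 -> 2 -> 5)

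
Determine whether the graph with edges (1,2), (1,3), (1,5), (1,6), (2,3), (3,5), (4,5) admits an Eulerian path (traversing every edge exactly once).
No (4 vertices have odd degree: {3, 4, 5, 6}; Eulerian path requires 0 or 2)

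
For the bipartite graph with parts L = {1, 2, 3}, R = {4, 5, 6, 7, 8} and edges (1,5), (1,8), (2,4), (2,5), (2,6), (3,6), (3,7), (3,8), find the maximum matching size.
3 (matching: (1,8), (2,6), (3,7); upper bound min(|L|,|R|) = min(3,5) = 3)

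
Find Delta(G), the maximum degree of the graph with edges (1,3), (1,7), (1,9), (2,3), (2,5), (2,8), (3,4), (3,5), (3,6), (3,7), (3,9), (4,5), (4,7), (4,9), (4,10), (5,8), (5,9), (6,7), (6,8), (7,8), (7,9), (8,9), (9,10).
7 (attained at vertices 3, 9)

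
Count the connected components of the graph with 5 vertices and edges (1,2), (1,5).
3 (components: {1, 2, 5}, {3}, {4})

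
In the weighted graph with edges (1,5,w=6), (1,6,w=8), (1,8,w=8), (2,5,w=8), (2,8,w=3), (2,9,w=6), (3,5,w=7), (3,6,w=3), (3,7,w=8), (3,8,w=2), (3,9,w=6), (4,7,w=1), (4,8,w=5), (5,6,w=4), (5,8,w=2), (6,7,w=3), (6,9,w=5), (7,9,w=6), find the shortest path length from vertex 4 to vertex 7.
1 (path: 4 -> 7; weights 1 = 1)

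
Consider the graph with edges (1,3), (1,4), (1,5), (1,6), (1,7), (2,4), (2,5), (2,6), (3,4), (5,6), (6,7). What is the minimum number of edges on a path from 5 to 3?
2 (path: 5 -> 1 -> 3, 2 edges)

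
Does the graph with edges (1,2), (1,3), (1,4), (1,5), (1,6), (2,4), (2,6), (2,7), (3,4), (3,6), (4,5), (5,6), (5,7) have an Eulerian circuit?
No (2 vertices have odd degree: {1, 3}; Eulerian circuit requires 0)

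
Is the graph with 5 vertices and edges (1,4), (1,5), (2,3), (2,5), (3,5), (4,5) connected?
Yes (BFS from 1 visits [1, 4, 5, 2, 3] — all 5 vertices reached)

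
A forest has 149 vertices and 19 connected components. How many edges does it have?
130 (Each of the 19 component trees on V_i vertices has V_i - 1 edges; summing gives V - C = 149 - 19 = 130)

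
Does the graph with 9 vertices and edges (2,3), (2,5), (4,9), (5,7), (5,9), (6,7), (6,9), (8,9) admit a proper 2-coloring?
Yes. Partition: {1, 2, 7, 9}, {3, 4, 5, 6, 8}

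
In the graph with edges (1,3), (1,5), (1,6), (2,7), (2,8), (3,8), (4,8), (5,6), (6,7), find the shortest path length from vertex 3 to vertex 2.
2 (path: 3 -> 8 -> 2, 2 edges)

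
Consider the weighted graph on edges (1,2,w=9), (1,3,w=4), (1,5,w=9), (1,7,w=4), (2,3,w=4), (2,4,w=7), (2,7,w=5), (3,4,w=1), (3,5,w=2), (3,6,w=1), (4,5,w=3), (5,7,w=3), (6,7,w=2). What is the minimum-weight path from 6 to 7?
2 (path: 6 -> 7; weights 2 = 2)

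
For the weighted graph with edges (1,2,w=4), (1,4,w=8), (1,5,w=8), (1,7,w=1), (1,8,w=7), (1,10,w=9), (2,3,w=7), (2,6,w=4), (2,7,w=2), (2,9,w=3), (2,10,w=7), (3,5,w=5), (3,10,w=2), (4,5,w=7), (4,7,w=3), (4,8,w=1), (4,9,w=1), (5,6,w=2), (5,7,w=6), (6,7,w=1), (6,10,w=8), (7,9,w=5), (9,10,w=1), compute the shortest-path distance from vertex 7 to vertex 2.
2 (path: 7 -> 2; weights 2 = 2)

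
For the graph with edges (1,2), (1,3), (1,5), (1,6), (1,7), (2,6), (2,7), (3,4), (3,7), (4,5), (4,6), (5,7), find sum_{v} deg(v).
24 (handshake: sum of degrees = 2|E| = 2 x 12 = 24)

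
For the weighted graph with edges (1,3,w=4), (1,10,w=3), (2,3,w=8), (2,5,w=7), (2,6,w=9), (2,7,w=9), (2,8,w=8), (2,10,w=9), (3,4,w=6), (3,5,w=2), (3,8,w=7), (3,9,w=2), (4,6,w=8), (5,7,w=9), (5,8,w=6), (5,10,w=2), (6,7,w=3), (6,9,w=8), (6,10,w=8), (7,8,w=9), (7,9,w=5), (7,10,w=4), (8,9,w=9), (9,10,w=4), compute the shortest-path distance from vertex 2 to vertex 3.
8 (path: 2 -> 3; weights 8 = 8)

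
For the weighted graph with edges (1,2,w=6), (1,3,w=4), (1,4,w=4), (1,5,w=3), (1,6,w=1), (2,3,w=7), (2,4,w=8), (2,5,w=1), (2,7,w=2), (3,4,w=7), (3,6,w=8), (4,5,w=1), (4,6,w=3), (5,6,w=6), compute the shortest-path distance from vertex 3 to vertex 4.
7 (path: 3 -> 4; weights 7 = 7)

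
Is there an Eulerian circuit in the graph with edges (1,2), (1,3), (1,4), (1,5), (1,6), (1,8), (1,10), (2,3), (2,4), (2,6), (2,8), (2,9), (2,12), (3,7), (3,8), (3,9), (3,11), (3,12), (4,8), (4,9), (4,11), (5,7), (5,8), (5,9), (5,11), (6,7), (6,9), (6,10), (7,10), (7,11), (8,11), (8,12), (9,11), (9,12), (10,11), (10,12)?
No (12 vertices have odd degree: {1, 2, 3, 4, 5, 6, 7, 8, 9, 10, 11, 12}; Eulerian circuit requires 0)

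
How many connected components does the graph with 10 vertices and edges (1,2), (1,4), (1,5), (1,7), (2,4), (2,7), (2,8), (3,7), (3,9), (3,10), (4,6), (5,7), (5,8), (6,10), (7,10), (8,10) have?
1 (components: {1, 2, 3, 4, 5, 6, 7, 8, 9, 10})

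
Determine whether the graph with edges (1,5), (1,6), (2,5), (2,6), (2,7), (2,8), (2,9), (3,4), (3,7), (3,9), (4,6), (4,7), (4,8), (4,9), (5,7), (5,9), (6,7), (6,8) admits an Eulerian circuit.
No (6 vertices have odd degree: {2, 3, 4, 6, 7, 8}; Eulerian circuit requires 0)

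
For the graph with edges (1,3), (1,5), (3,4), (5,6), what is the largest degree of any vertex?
2 (attained at vertices 1, 3, 5)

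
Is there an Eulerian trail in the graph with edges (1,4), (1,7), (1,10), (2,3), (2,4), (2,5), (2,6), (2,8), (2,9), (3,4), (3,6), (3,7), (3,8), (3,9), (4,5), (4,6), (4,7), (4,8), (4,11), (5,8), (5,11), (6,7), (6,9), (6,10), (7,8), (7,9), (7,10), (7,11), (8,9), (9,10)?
Yes (the graph is connected and exactly 2 vertices have odd degree: {1, 11}; any Eulerian path must start and end at those)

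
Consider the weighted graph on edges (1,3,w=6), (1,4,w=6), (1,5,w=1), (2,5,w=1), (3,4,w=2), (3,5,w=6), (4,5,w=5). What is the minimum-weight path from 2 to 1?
2 (path: 2 -> 5 -> 1; weights 1 + 1 = 2)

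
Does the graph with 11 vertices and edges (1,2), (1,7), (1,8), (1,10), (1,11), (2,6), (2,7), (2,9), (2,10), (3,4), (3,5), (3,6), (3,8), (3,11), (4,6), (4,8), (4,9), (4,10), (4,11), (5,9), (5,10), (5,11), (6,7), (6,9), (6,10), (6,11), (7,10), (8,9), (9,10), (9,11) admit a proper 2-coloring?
No (odd cycle of length 3: 2 -> 1 -> 7 -> 2)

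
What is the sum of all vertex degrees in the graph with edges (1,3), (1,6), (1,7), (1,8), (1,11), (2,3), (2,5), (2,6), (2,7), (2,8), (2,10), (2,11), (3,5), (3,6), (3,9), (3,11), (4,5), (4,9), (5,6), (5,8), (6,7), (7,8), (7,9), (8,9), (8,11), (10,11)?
52 (handshake: sum of degrees = 2|E| = 2 x 26 = 52)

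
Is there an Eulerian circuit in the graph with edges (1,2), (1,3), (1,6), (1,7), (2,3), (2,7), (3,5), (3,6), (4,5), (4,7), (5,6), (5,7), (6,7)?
No (2 vertices have odd degree: {2, 7}; Eulerian circuit requires 0)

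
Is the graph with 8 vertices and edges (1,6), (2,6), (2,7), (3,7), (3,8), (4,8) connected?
No, it has 2 components: {1, 2, 3, 4, 6, 7, 8}, {5}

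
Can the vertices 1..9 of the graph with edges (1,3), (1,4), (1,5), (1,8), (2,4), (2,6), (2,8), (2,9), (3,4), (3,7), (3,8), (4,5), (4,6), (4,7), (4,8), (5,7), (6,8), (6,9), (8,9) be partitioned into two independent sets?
No (odd cycle of length 3: 4 -> 1 -> 5 -> 4)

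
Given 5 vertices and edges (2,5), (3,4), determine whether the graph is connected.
No, it has 3 components: {1}, {2, 5}, {3, 4}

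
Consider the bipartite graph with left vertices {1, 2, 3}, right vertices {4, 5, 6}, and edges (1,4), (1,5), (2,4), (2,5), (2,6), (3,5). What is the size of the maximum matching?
3 (matching: (1,4), (2,6), (3,5); upper bound min(|L|,|R|) = min(3,3) = 3)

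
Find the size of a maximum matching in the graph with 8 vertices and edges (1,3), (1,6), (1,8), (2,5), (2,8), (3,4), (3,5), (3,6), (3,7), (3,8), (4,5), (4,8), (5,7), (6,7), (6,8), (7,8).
4 (matching: (1,6), (2,5), (3,7), (4,8); upper bound floor(n/2) = floor(8/2) = 4)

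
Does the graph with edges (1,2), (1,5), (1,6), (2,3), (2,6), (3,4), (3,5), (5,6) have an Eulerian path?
No (6 vertices have odd degree: {1, 2, 3, 4, 5, 6}; Eulerian path requires 0 or 2)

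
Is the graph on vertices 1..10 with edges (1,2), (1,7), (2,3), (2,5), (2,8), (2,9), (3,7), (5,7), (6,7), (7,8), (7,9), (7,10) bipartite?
Yes. Partition: {1, 3, 4, 5, 6, 8, 9, 10}, {2, 7}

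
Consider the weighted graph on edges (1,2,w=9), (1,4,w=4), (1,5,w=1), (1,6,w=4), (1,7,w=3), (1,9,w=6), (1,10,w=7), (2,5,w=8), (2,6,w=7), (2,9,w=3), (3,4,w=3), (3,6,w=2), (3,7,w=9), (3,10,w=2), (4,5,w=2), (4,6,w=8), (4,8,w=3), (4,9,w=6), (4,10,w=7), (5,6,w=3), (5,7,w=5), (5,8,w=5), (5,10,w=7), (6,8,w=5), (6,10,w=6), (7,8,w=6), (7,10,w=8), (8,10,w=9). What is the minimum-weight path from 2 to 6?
7 (path: 2 -> 6; weights 7 = 7)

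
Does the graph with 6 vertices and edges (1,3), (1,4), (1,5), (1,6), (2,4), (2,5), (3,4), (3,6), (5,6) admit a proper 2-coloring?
No (odd cycle of length 3: 4 -> 1 -> 3 -> 4)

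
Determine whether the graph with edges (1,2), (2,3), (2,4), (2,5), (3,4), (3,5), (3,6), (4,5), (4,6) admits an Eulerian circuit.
No (2 vertices have odd degree: {1, 5}; Eulerian circuit requires 0)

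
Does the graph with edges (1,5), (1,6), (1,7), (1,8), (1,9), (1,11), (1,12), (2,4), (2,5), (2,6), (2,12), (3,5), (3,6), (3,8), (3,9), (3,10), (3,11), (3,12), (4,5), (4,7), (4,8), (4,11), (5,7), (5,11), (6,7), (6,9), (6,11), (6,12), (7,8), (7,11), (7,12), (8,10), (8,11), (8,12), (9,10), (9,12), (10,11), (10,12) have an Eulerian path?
No (8 vertices have odd degree: {1, 3, 4, 6, 7, 8, 9, 10}; Eulerian path requires 0 or 2)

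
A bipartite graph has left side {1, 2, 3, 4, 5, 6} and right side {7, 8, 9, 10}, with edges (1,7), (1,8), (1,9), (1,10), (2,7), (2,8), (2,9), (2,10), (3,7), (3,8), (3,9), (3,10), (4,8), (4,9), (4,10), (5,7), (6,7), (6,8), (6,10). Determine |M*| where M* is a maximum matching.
4 (matching: (1,10), (2,9), (3,8), (5,7); upper bound min(|L|,|R|) = min(6,4) = 4)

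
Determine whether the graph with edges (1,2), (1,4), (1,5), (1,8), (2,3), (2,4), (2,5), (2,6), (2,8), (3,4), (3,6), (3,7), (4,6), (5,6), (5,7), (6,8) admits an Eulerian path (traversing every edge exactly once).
Yes (the graph is connected and exactly 2 vertices have odd degree: {6, 8}; any Eulerian path must start and end at those)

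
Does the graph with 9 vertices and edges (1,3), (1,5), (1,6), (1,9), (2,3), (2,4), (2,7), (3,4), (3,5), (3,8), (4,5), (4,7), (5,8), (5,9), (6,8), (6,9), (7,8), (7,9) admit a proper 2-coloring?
No (odd cycle of length 3: 9 -> 1 -> 5 -> 9)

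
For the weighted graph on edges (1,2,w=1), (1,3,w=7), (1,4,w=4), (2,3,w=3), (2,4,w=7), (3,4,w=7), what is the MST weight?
8 (MST edges: (1,2,w=1), (1,4,w=4), (2,3,w=3); sum of weights 1 + 4 + 3 = 8)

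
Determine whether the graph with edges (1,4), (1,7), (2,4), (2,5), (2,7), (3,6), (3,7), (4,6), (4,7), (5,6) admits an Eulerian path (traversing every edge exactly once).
Yes (the graph is connected and exactly 2 vertices have odd degree: {2, 6}; any Eulerian path must start and end at those)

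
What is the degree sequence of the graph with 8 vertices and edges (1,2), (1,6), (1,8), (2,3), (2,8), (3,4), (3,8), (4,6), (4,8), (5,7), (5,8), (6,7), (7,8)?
[6, 3, 3, 3, 3, 3, 3, 2] (degrees: deg(1)=3, deg(2)=3, deg(3)=3, deg(4)=3, deg(5)=2, deg(6)=3, deg(7)=3, deg(8)=6)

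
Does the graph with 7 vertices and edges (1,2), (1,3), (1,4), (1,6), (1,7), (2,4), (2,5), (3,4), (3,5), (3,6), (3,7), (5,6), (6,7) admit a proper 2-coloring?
No (odd cycle of length 3: 6 -> 1 -> 3 -> 6)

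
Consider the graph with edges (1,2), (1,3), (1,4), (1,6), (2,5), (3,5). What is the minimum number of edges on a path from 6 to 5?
3 (path: 6 -> 1 -> 3 -> 5, 3 edges)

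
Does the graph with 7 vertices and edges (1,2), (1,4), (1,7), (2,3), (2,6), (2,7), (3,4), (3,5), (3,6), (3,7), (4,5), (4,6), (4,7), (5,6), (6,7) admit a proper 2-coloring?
No (odd cycle of length 3: 4 -> 1 -> 7 -> 4)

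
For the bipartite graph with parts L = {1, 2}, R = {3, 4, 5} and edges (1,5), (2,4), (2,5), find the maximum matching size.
2 (matching: (1,5), (2,4); upper bound min(|L|,|R|) = min(2,3) = 2)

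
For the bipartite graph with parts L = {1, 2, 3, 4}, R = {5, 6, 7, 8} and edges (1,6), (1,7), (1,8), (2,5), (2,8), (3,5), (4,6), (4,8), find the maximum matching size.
4 (matching: (1,7), (2,8), (3,5), (4,6); upper bound min(|L|,|R|) = min(4,4) = 4)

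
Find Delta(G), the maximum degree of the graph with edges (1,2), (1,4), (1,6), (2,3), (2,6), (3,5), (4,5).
3 (attained at vertices 1, 2)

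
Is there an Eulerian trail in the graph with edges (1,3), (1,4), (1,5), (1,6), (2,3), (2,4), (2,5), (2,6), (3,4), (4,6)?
Yes (the graph is connected and exactly 2 vertices have odd degree: {3, 6}; any Eulerian path must start and end at those)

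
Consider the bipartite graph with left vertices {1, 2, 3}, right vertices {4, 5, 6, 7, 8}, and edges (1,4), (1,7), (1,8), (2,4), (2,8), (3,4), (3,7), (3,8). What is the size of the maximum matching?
3 (matching: (1,8), (2,4), (3,7); upper bound min(|L|,|R|) = min(3,5) = 3)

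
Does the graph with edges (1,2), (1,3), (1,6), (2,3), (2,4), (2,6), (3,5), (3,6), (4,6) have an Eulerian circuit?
No (2 vertices have odd degree: {1, 5}; Eulerian circuit requires 0)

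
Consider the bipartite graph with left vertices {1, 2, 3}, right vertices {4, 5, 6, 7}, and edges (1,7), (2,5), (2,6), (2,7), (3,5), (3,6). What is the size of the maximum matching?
3 (matching: (1,7), (2,6), (3,5); upper bound min(|L|,|R|) = min(3,4) = 3)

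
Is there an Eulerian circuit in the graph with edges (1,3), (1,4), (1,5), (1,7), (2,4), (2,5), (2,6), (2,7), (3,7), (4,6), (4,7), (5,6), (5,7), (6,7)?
Yes (the graph is connected and all 7 vertices have even degree)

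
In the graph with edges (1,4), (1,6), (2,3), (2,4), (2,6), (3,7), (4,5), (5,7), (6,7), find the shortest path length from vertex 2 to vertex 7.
2 (path: 2 -> 6 -> 7, 2 edges)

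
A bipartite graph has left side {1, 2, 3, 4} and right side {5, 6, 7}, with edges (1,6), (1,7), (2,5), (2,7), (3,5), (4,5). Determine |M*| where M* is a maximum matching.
3 (matching: (1,6), (2,7), (3,5); upper bound min(|L|,|R|) = min(4,3) = 3)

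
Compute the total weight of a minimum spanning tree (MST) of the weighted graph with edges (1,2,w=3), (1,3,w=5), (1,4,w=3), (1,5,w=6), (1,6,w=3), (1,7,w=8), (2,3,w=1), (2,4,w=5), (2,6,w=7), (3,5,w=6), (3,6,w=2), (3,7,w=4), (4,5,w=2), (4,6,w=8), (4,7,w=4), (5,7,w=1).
12 (MST edges: (1,2,w=3), (1,4,w=3), (2,3,w=1), (3,6,w=2), (4,5,w=2), (5,7,w=1); sum of weights 3 + 3 + 1 + 2 + 2 + 1 = 12)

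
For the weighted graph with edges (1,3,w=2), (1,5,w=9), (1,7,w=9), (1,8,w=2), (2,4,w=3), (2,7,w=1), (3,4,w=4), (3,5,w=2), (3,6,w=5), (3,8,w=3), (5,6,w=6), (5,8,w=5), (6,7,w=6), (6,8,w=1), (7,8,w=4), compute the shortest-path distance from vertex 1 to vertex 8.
2 (path: 1 -> 8; weights 2 = 2)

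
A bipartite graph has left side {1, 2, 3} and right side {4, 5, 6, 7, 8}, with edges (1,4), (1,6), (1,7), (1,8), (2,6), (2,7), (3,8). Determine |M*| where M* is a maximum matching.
3 (matching: (1,6), (2,7), (3,8); upper bound min(|L|,|R|) = min(3,5) = 3)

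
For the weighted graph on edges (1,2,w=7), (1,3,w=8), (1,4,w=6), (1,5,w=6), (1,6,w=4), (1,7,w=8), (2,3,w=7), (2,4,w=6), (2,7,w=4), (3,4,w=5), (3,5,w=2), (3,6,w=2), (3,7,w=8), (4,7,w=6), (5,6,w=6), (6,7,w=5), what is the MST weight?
22 (MST edges: (1,6,w=4), (2,7,w=4), (3,4,w=5), (3,5,w=2), (3,6,w=2), (6,7,w=5); sum of weights 4 + 4 + 5 + 2 + 2 + 5 = 22)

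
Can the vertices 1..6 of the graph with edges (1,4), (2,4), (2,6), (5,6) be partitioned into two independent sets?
Yes. Partition: {1, 2, 3, 5}, {4, 6}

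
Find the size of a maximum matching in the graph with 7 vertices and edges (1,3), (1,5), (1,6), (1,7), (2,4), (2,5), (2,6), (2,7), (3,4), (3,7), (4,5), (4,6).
3 (matching: (1,5), (2,6), (3,7); upper bound floor(n/2) = floor(7/2) = 3)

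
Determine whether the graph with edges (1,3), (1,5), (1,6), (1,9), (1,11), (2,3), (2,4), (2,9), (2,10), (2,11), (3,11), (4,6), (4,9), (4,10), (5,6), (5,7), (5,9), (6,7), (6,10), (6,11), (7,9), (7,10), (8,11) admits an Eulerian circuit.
No (6 vertices have odd degree: {1, 2, 3, 8, 9, 11}; Eulerian circuit requires 0)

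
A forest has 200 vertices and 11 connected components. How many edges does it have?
189 (Each of the 11 component trees on V_i vertices has V_i - 1 edges; summing gives V - C = 200 - 11 = 189)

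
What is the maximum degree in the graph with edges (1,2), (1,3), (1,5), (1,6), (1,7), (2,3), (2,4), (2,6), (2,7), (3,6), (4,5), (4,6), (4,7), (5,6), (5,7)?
5 (attained at vertices 1, 2, 6)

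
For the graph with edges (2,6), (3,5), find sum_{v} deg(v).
4 (handshake: sum of degrees = 2|E| = 2 x 2 = 4)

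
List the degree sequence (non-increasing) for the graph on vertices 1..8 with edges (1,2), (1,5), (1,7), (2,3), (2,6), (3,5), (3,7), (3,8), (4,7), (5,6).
[4, 3, 3, 3, 3, 2, 1, 1] (degrees: deg(1)=3, deg(2)=3, deg(3)=4, deg(4)=1, deg(5)=3, deg(6)=2, deg(7)=3, deg(8)=1)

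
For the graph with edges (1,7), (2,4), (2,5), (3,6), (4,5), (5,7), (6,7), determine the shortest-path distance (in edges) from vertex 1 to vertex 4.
3 (path: 1 -> 7 -> 5 -> 4, 3 edges)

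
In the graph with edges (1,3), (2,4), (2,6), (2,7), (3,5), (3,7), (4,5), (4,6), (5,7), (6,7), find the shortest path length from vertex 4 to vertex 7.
2 (path: 4 -> 6 -> 7, 2 edges)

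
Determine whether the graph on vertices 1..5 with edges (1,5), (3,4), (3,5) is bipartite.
Yes. Partition: {1, 2, 3}, {4, 5}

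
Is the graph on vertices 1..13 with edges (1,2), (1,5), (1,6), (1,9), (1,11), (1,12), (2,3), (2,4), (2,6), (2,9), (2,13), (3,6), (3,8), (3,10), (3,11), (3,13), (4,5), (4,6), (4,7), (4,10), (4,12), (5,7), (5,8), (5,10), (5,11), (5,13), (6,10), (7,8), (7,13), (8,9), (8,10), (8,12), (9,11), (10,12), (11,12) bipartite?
No (odd cycle of length 3: 12 -> 1 -> 11 -> 12)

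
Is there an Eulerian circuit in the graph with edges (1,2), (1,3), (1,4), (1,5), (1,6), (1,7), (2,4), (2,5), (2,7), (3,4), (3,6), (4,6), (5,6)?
No (2 vertices have odd degree: {3, 5}; Eulerian circuit requires 0)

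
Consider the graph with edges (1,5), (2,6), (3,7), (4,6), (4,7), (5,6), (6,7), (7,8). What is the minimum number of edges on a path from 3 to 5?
3 (path: 3 -> 7 -> 6 -> 5, 3 edges)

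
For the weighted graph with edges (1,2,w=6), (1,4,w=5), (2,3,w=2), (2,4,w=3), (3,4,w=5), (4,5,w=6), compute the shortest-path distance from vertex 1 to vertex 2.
6 (path: 1 -> 2; weights 6 = 6)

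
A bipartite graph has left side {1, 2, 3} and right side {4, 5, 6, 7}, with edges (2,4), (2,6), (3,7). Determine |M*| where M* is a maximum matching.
2 (matching: (2,6), (3,7); upper bound min(|L|,|R|) = min(3,4) = 3)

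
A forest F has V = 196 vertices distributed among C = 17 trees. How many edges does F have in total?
179 (Each of the 17 component trees on V_i vertices has V_i - 1 edges; summing gives V - C = 196 - 17 = 179)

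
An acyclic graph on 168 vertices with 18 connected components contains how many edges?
150 (Each of the 18 component trees on V_i vertices has V_i - 1 edges; summing gives V - C = 168 - 18 = 150)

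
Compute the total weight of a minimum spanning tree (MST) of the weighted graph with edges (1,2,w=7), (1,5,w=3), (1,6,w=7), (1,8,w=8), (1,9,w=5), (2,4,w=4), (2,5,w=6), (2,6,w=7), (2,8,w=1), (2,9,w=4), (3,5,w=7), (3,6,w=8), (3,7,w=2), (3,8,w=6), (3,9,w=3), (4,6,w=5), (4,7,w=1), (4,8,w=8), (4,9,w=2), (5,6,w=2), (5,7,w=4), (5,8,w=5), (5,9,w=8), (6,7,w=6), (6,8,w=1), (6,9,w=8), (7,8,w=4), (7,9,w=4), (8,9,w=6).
16 (MST edges: (1,5,w=3), (2,4,w=4), (2,8,w=1), (3,7,w=2), (4,7,w=1), (4,9,w=2), (5,6,w=2), (6,8,w=1); sum of weights 3 + 4 + 1 + 2 + 1 + 2 + 2 + 1 = 16)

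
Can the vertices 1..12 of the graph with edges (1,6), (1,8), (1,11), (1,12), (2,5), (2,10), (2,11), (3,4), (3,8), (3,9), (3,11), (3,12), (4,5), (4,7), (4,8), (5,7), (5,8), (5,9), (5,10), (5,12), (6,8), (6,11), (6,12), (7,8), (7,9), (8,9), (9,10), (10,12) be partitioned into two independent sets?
No (odd cycle of length 3: 8 -> 1 -> 6 -> 8)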